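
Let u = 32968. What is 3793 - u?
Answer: -29175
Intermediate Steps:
3793 - u = 3793 - 1*32968 = 3793 - 32968 = -29175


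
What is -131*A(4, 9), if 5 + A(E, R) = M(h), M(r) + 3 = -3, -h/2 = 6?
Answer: 1441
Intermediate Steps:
h = -12 (h = -2*6 = -12)
M(r) = -6 (M(r) = -3 - 3 = -6)
A(E, R) = -11 (A(E, R) = -5 - 6 = -11)
-131*A(4, 9) = -131*(-11) = 1441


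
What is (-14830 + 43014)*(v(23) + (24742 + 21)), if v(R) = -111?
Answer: 694791968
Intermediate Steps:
(-14830 + 43014)*(v(23) + (24742 + 21)) = (-14830 + 43014)*(-111 + (24742 + 21)) = 28184*(-111 + 24763) = 28184*24652 = 694791968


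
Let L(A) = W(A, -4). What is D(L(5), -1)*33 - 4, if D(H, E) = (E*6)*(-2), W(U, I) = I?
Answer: 392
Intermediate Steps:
L(A) = -4
D(H, E) = -12*E (D(H, E) = (6*E)*(-2) = -12*E)
D(L(5), -1)*33 - 4 = -12*(-1)*33 - 4 = 12*33 - 4 = 396 - 4 = 392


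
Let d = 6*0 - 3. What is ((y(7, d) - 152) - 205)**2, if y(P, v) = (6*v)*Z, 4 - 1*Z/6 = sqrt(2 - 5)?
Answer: 587529 - 170424*I*sqrt(3) ≈ 5.8753e+5 - 2.9518e+5*I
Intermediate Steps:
d = -3 (d = 0 - 3 = -3)
Z = 24 - 6*I*sqrt(3) (Z = 24 - 6*sqrt(2 - 5) = 24 - 6*I*sqrt(3) ≈ 24.0 - 10.392*I)
y(P, v) = 6*v*(24 - 6*I*sqrt(3)) (y(P, v) = (6*v)*(24 - 6*I*sqrt(3)) = 6*v*(24 - 6*I*sqrt(3)))
((y(7, d) - 152) - 205)**2 = ((36*(-3)*(4 - I*sqrt(3)) - 152) - 205)**2 = (((-432 + 108*I*sqrt(3)) - 152) - 205)**2 = ((-584 + 108*I*sqrt(3)) - 205)**2 = (-789 + 108*I*sqrt(3))**2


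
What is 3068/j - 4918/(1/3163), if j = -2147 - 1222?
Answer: -52406934014/3369 ≈ -1.5556e+7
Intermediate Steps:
j = -3369
3068/j - 4918/(1/3163) = 3068/(-3369) - 4918/(1/3163) = 3068*(-1/3369) - 4918/1/3163 = -3068/3369 - 4918*3163 = -3068/3369 - 15555634 = -52406934014/3369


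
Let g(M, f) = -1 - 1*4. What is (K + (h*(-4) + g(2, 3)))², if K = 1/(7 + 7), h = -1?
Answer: 169/196 ≈ 0.86224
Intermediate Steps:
K = 1/14 ≈ 0.071429
g(M, f) = -5 (g(M, f) = -1 - 4 = -5)
(K + (h*(-4) + g(2, 3)))² = (1/14 + (-1*(-4) - 5))² = (1/14 + (4 - 5))² = (1/14 - 1)² = (-13/14)² = 169/196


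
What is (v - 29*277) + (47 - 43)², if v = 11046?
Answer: 3029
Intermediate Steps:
(v - 29*277) + (47 - 43)² = (11046 - 29*277) + (47 - 43)² = (11046 - 8033) + 4² = 3013 + 16 = 3029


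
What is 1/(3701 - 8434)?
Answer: -1/4733 ≈ -0.00021128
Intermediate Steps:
1/(3701 - 8434) = 1/(-4733) = -1/4733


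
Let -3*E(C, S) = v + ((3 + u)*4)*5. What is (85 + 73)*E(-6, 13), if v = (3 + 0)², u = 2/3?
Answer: -39026/9 ≈ -4336.2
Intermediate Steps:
u = ⅔ (u = 2*(⅓) = ⅔ ≈ 0.66667)
v = 9 (v = 3² = 9)
E(C, S) = -247/9 (E(C, S) = -(9 + ((3 + ⅔)*4)*5)/3 = -(9 + ((11/3)*4)*5)/3 = -(9 + (44/3)*5)/3 = -(9 + 220/3)/3 = -⅓*247/3 = -247/9)
(85 + 73)*E(-6, 13) = (85 + 73)*(-247/9) = 158*(-247/9) = -39026/9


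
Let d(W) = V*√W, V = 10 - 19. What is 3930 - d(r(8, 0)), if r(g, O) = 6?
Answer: 3930 + 9*√6 ≈ 3952.0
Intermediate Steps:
V = -9
d(W) = -9*√W
3930 - d(r(8, 0)) = 3930 - (-9)*√6 = 3930 + 9*√6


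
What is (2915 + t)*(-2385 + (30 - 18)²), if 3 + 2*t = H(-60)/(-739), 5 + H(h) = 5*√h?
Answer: -4825050039/739 + 11205*I*√15/739 ≈ -6.5292e+6 + 58.724*I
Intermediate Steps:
H(h) = -5 + 5*√h
t = -1106/739 - 5*I*√15/739 (t = -3/2 + ((-5 + 5*√(-60))/(-739))/2 = -3/2 + ((-5 + 5*(2*I*√15))*(-1/739))/2 = -3/2 + ((-5 + 10*I*√15)*(-1/739))/2 = -3/2 + (5/739 - 10*I*√15/739)/2 = -3/2 + (5/1478 - 5*I*√15/739) = -1106/739 - 5*I*√15/739 ≈ -1.4966 - 0.026204*I)
(2915 + t)*(-2385 + (30 - 18)²) = (2915 + (-1106/739 - 5*I*√15/739))*(-2385 + (30 - 18)²) = (2153079/739 - 5*I*√15/739)*(-2385 + 12²) = (2153079/739 - 5*I*√15/739)*(-2385 + 144) = (2153079/739 - 5*I*√15/739)*(-2241) = -4825050039/739 + 11205*I*√15/739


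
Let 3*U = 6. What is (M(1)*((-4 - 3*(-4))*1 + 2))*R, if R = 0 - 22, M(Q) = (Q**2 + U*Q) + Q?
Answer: -880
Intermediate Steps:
U = 2 (U = (1/3)*6 = 2)
M(Q) = Q**2 + 3*Q (M(Q) = (Q**2 + 2*Q) + Q = Q**2 + 3*Q)
R = -22
(M(1)*((-4 - 3*(-4))*1 + 2))*R = ((1*(3 + 1))*((-4 - 3*(-4))*1 + 2))*(-22) = ((1*4)*((-4 + 12)*1 + 2))*(-22) = (4*(8*1 + 2))*(-22) = (4*(8 + 2))*(-22) = (4*10)*(-22) = 40*(-22) = -880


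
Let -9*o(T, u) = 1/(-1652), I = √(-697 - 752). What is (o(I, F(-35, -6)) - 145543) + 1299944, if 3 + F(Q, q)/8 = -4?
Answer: 17163634069/14868 ≈ 1.1544e+6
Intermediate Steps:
F(Q, q) = -56 (F(Q, q) = -24 + 8*(-4) = -24 - 32 = -56)
I = 3*I*√161 (I = √(-1449) = 3*I*√161 ≈ 38.066*I)
o(T, u) = 1/14868 (o(T, u) = -⅑/(-1652) = -⅑*(-1/1652) = 1/14868)
(o(I, F(-35, -6)) - 145543) + 1299944 = (1/14868 - 145543) + 1299944 = -2163933323/14868 + 1299944 = 17163634069/14868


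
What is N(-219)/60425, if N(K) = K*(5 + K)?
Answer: 46866/60425 ≈ 0.77561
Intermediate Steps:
N(-219)/60425 = -219*(5 - 219)/60425 = -219*(-214)*(1/60425) = 46866*(1/60425) = 46866/60425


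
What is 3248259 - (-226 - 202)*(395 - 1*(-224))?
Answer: 3513191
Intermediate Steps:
3248259 - (-226 - 202)*(395 - 1*(-224)) = 3248259 - (-428)*(395 + 224) = 3248259 - (-428)*619 = 3248259 - 1*(-264932) = 3248259 + 264932 = 3513191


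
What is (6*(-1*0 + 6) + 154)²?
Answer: 36100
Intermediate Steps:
(6*(-1*0 + 6) + 154)² = (6*(0 + 6) + 154)² = (6*6 + 154)² = (36 + 154)² = 190² = 36100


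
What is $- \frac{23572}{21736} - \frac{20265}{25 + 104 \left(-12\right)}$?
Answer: $\frac{102912871}{6645782} \approx 15.485$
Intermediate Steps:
$- \frac{23572}{21736} - \frac{20265}{25 + 104 \left(-12\right)} = \left(-23572\right) \frac{1}{21736} - \frac{20265}{25 - 1248} = - \frac{5893}{5434} - \frac{20265}{-1223} = - \frac{5893}{5434} - - \frac{20265}{1223} = - \frac{5893}{5434} + \frac{20265}{1223} = \frac{102912871}{6645782}$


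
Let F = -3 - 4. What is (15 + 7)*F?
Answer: -154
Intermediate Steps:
F = -7
(15 + 7)*F = (15 + 7)*(-7) = 22*(-7) = -154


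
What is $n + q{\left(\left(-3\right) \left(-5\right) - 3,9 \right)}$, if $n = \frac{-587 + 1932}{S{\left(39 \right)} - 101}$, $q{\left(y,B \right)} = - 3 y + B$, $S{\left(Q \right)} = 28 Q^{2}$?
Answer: $- \frac{1145804}{42487} \approx -26.968$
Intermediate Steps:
$q{\left(y,B \right)} = B - 3 y$
$n = \frac{1345}{42487}$ ($n = \frac{-587 + 1932}{28 \cdot 39^{2} - 101} = \frac{1345}{28 \cdot 1521 - 101} = \frac{1345}{42588 - 101} = \frac{1345}{42487} \approx 0.031657$)
$n + q{\left(\left(-3\right) \left(-5\right) - 3,9 \right)} = \frac{1345}{42487} + \left(9 - 3 \left(\left(-3\right) \left(-5\right) - 3\right)\right) = \frac{1345}{42487} + \left(9 - 3 \left(15 - 3\right)\right) = \frac{1345}{42487} + \left(9 - 36\right) = \frac{1345}{42487} - 27 = - \frac{1145804}{42487}$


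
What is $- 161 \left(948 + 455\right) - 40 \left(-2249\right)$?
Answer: $-135923$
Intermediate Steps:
$- 161 \left(948 + 455\right) - 40 \left(-2249\right) = \left(-161\right) 1403 - -89960 = -225883 + 89960 = -135923$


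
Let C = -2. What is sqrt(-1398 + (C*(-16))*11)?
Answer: I*sqrt(1046) ≈ 32.342*I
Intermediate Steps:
sqrt(-1398 + (C*(-16))*11) = sqrt(-1398 - 2*(-16)*11) = sqrt(-1398 + 32*11) = sqrt(-1398 + 352) = sqrt(-1046) = I*sqrt(1046)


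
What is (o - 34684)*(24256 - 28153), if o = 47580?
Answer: -50255712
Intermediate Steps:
(o - 34684)*(24256 - 28153) = (47580 - 34684)*(24256 - 28153) = 12896*(-3897) = -50255712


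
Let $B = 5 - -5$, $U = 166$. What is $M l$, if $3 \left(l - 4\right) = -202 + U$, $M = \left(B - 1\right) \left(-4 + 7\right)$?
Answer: $-216$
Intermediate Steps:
$B = 10$ ($B = 5 + 5 = 10$)
$M = 27$ ($M = \left(10 - 1\right) \left(-4 + 7\right) = 9 \cdot 3 = 27$)
$l = -8$ ($l = 4 + \frac{-202 + 166}{3} = 4 + \frac{1}{3} \left(-36\right) = 4 - 12 = -8$)
$M l = 27 \left(-8\right) = -216$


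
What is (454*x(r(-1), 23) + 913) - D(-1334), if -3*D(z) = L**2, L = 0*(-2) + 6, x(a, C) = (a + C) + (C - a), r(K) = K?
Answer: 21809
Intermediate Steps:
x(a, C) = 2*C (x(a, C) = (C + a) + (C - a) = 2*C)
L = 6 (L = 0 + 6 = 6)
D(z) = -12 (D(z) = -1/3*6**2 = -1/3*36 = -12)
(454*x(r(-1), 23) + 913) - D(-1334) = (454*(2*23) + 913) - 1*(-12) = (454*46 + 913) + 12 = (20884 + 913) + 12 = 21797 + 12 = 21809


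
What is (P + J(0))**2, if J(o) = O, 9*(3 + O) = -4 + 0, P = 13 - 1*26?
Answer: 21904/81 ≈ 270.42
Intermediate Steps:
P = -13 (P = 13 - 26 = -13)
O = -31/9 (O = -3 + (-4 + 0)/9 = -3 + (1/9)*(-4) = -3 - 4/9 = -31/9 ≈ -3.4444)
J(o) = -31/9
(P + J(0))**2 = (-13 - 31/9)**2 = (-148/9)**2 = 21904/81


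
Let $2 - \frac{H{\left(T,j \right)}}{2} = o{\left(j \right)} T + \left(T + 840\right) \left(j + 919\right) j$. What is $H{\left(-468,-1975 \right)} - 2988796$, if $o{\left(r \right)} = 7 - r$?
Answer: $-1552820040$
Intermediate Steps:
$H{\left(T,j \right)} = 4 - 2 T \left(7 - j\right) - 2 j \left(840 + T\right) \left(919 + j\right)$ ($H{\left(T,j \right)} = 4 - 2 \left(\left(7 - j\right) T + \left(T + 840\right) \left(j + 919\right) j\right) = 4 - 2 \left(T \left(7 - j\right) + \left(840 + T\right) \left(919 + j\right) j\right) = 4 - 2 \left(T \left(7 - j\right) + j \left(840 + T\right) \left(919 + j\right)\right) = 4 - \left(2 T \left(7 - j\right) + 2 j \left(840 + T\right) \left(919 + j\right)\right) = 4 - 2 T \left(7 - j\right) - 2 j \left(840 + T\right) \left(919 + j\right)$)
$H{\left(-468,-1975 \right)} - 2988796 = \left(4 - -3049242000 - 1680 \left(-1975\right)^{2} - -6552 - \left(-859248\right) \left(-1975\right) - - 936 \left(-1975\right)^{2}\right) - 2988796 = \left(4 + 3049242000 - 6553050000 + 6552 - 1697014800 - \left(-936\right) 3900625\right) - 2988796 = \left(4 + 3049242000 - 6553050000 + 6552 - 1697014800 + 3650985000\right) - 2988796 = -1549831244 - 2988796 = -1552820040$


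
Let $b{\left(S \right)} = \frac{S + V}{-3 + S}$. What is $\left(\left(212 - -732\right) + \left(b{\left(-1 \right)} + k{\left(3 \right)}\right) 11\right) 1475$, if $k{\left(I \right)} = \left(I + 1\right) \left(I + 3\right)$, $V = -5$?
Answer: $\frac{3612275}{2} \approx 1.8061 \cdot 10^{6}$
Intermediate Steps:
$k{\left(I \right)} = \left(1 + I\right) \left(3 + I\right)$
$b{\left(S \right)} = \frac{-5 + S}{-3 + S}$ ($b{\left(S \right)} = \frac{S - 5}{-3 + S} = \frac{-5 + S}{-3 + S}$)
$\left(\left(212 - -732\right) + \left(b{\left(-1 \right)} + k{\left(3 \right)}\right) 11\right) 1475 = \left(\left(212 - -732\right) + \left(\frac{-5 - 1}{-3 - 1} + \left(3 + 3^{2} + 4 \cdot 3\right)\right) 11\right) 1475 = \left(\left(212 + 732\right) + \left(\frac{1}{-4} \left(-6\right) + \left(3 + 9 + 12\right)\right) 11\right) 1475 = \left(944 + \left(\left(- \frac{1}{4}\right) \left(-6\right) + 24\right) 11\right) 1475 = \left(944 + \left(\frac{3}{2} + 24\right) 11\right) 1475 = \left(944 + \frac{51}{2} \cdot 11\right) 1475 = \left(944 + \frac{561}{2}\right) 1475 = \frac{2449}{2} \cdot 1475 = \frac{3612275}{2}$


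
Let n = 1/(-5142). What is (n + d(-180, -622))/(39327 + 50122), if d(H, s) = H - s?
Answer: 2272763/459946758 ≈ 0.0049414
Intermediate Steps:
n = -1/5142 ≈ -0.00019448
(n + d(-180, -622))/(39327 + 50122) = (-1/5142 + (-180 - 1*(-622)))/(39327 + 50122) = (-1/5142 + (-180 + 622))/89449 = (-1/5142 + 442)*(1/89449) = (2272763/5142)*(1/89449) = 2272763/459946758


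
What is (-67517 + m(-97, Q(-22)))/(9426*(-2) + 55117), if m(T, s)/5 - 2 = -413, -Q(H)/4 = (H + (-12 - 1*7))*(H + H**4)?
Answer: -69572/36265 ≈ -1.9184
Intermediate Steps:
Q(H) = -4*(-19 + H)*(H + H**4) (Q(H) = -4*(H + (-12 - 1*7))*(H + H**4) = -4*(H + (-12 - 7))*(H + H**4) = -4*(H - 19)*(H + H**4) = -4*(-19 + H)*(H + H**4))
m(T, s) = -2055 (m(T, s) = 10 + 5*(-413) = 10 - 2065 = -2055)
(-67517 + m(-97, Q(-22)))/(9426*(-2) + 55117) = (-67517 - 2055)/(9426*(-2) + 55117) = -69572/(-18852 + 55117) = -69572/36265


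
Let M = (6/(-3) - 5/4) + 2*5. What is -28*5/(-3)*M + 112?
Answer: 427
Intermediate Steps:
M = 27/4 (M = (6*(-⅓) - 5*¼) + 10 = (-2 - 5/4) + 10 = -13/4 + 10 = 27/4 ≈ 6.7500)
-28*5/(-3)*M + 112 = -28*5/(-3)*27/4 + 112 = -28*5*(-⅓)*27/4 + 112 = -(-140)*27/(3*4) + 112 = -28*(-45/4) + 112 = 315 + 112 = 427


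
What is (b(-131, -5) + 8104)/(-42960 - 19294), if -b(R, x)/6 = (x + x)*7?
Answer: -4262/31127 ≈ -0.13692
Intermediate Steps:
b(R, x) = -84*x (b(R, x) = -6*(x + x)*7 = -6*2*x*7 = -84*x)
(b(-131, -5) + 8104)/(-42960 - 19294) = (-84*(-5) + 8104)/(-42960 - 19294) = (420 + 8104)/(-62254) = 8524*(-1/62254) = -4262/31127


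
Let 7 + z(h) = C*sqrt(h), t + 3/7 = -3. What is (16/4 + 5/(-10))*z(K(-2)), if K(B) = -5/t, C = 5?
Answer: -49/2 + 35*sqrt(210)/24 ≈ -3.3667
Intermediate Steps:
t = -24/7 (t = -3/7 - 3 = -24/7 ≈ -3.4286)
K(B) = 35/24 (K(B) = -5/(-24/7) = -5*(-7/24) = 35/24)
z(h) = -7 + 5*sqrt(h)
(16/4 + 5/(-10))*z(K(-2)) = (16/4 + 5/(-10))*(-7 + 5*sqrt(35/24)) = (16*(1/4) + 5*(-1/10))*(-7 + 5*(sqrt(210)/12)) = (4 - 1/2)*(-7 + 5*sqrt(210)/12) = 7*(-7 + 5*sqrt(210)/12)/2 = -49/2 + 35*sqrt(210)/24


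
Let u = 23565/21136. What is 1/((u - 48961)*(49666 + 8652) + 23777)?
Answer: -10568/30173952288493 ≈ -3.5024e-10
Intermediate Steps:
u = 23565/21136 (u = 23565*(1/21136) = 23565/21136 ≈ 1.1149)
1/((u - 48961)*(49666 + 8652) + 23777) = 1/((23565/21136 - 48961)*(49666 + 8652) + 23777) = 1/(-1034816131/21136*58318 + 23777) = 1/(-30174203563829/10568 + 23777) = 1/(-30173952288493/10568) = -10568/30173952288493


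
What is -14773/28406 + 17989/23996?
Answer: 11178759/48687884 ≈ 0.22960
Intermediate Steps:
-14773/28406 + 17989/23996 = 11178759/48687884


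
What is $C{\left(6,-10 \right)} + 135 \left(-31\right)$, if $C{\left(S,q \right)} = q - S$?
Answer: $-4201$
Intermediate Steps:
$C{\left(6,-10 \right)} + 135 \left(-31\right) = \left(-10 - 6\right) + 135 \left(-31\right) = \left(-10 - 6\right) - 4185 = -16 - 4185 = -4201$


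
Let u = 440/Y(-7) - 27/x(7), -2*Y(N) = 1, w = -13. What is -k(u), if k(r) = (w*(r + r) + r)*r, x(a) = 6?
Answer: 78234025/4 ≈ 1.9558e+7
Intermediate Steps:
Y(N) = -½ (Y(N) = -½*1 = -½)
u = -1769/2 (u = 440/(-½) - 27/6 = 440*(-2) - 27*⅙ = -880 - 9/2 = -1769/2 ≈ -884.50)
k(r) = -25*r² (k(r) = (-13*(r + r) + r)*r = (-26*r + r)*r = (-25*r)*r = -25*r²)
-k(u) = -(-25)*(-1769/2)² = -(-25)*3129361/4 = -1*(-78234025/4) = 78234025/4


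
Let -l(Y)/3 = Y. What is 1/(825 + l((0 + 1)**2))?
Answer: 1/822 ≈ 0.0012165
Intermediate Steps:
l(Y) = -3*Y
1/(825 + l((0 + 1)**2)) = 1/(825 - 3*(0 + 1)**2) = 1/(825 - 3*1**2) = 1/(825 - 3*1) = 1/(825 - 3) = 1/822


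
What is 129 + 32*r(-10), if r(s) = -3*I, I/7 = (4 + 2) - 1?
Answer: -3231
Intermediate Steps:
I = 35 (I = 7*((4 + 2) - 1) = 7*(6 - 1) = 7*5 = 35)
r(s) = -105 (r(s) = -3*35 = -105)
129 + 32*r(-10) = 129 + 32*(-105) = 129 - 3360 = -3231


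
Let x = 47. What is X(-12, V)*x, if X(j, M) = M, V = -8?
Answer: -376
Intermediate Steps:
X(-12, V)*x = -8*47 = -376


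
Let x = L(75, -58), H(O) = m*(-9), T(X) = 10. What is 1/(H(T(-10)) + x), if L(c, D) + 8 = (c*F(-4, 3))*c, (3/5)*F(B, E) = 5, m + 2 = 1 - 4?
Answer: 1/46912 ≈ 2.1317e-5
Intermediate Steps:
m = -5 (m = -2 + (1 - 4) = -2 - 3 = -5)
F(B, E) = 25/3 (F(B, E) = (5/3)*5 = 25/3)
L(c, D) = -8 + 25*c²/3 (L(c, D) = -8 + (c*(25/3))*c = -8 + (25*c/3)*c = -8 + 25*c²/3)
H(O) = 45 (H(O) = -5*(-9) = 45)
x = 46867 (x = -8 + (25/3)*75² = -8 + (25/3)*5625 = -8 + 46875 = 46867)
1/(H(T(-10)) + x) = 1/(45 + 46867) = 1/46912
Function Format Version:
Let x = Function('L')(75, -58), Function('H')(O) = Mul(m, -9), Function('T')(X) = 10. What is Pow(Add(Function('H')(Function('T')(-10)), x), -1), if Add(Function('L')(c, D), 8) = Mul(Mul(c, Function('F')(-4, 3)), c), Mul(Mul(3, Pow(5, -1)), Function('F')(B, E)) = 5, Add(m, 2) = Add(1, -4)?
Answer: Rational(1, 46912) ≈ 2.1317e-5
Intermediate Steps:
m = -5 (m = Add(-2, Add(1, -4)) = Add(-2, -3) = -5)
Function('F')(B, E) = Rational(25, 3) (Function('F')(B, E) = Mul(Rational(5, 3), 5) = Rational(25, 3))
Function('L')(c, D) = Add(-8, Mul(Rational(25, 3), Pow(c, 2))) (Function('L')(c, D) = Add(-8, Mul(Mul(c, Rational(25, 3)), c)) = Add(-8, Mul(Mul(Rational(25, 3), c), c)) = Add(-8, Mul(Rational(25, 3), Pow(c, 2))))
Function('H')(O) = 45 (Function('H')(O) = Mul(-5, -9) = 45)
x = 46867 (x = Add(-8, Mul(Rational(25, 3), Pow(75, 2))) = Add(-8, Mul(Rational(25, 3), 5625)) = Add(-8, 46875) = 46867)
Pow(Add(Function('H')(Function('T')(-10)), x), -1) = Pow(Add(45, 46867), -1) = Pow(46912, -1) = Rational(1, 46912)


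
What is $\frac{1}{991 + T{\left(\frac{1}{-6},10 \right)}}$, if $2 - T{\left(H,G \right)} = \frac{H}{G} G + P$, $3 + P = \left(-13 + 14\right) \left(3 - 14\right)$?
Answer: $\frac{6}{6043} \approx 0.00099288$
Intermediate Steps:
$P = -14$ ($P = -3 + \left(-13 + 14\right) \left(3 - 14\right) = -3 + 1 \left(-11\right) = -3 - 11 = -14$)
$T{\left(H,G \right)} = 16 - H$ ($T{\left(H,G \right)} = 2 - \left(\frac{H}{G} G - 14\right) = 2 - \left(H - 14\right) = 2 - \left(-14 + H\right) = 16 - H$)
$\frac{1}{991 + T{\left(\frac{1}{-6},10 \right)}} = \frac{1}{991 + \left(16 - \frac{1}{-6}\right)} = \frac{1}{991 + \left(16 - - \frac{1}{6}\right)} = \frac{1}{991 + \left(16 + \frac{1}{6}\right)} = \frac{1}{991 + \frac{97}{6}} = \frac{1}{\frac{6043}{6}} = \frac{6}{6043}$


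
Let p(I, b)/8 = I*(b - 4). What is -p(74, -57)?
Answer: 36112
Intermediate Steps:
p(I, b) = 8*I*(-4 + b) (p(I, b) = 8*(I*(b - 4)) = 8*(I*(-4 + b)) = 8*I*(-4 + b))
-p(74, -57) = -8*74*(-4 - 57) = -8*74*(-61) = -1*(-36112) = 36112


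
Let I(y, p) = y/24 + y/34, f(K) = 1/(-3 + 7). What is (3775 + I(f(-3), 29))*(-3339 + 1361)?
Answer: -6093059881/816 ≈ -7.4670e+6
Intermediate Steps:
f(K) = ¼ (f(K) = 1/4 = ¼)
I(y, p) = 29*y/408 (I(y, p) = y*(1/24) + y*(1/34) = y/24 + y/34 = 29*y/408)
(3775 + I(f(-3), 29))*(-3339 + 1361) = (3775 + (29/408)*(¼))*(-3339 + 1361) = (3775 + 29/1632)*(-1978) = (6160829/1632)*(-1978) = -6093059881/816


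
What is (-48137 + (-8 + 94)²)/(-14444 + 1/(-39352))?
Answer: 1603239832/568400289 ≈ 2.8206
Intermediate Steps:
(-48137 + (-8 + 94)²)/(-14444 + 1/(-39352)) = (-48137 + 86²)/(-14444 - 1/39352) = (-48137 + 7396)/(-568400289/39352) = -40741*(-39352/568400289) = 1603239832/568400289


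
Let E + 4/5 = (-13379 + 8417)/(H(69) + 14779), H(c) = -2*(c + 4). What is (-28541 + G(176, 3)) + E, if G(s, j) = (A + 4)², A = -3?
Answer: -2088212442/73165 ≈ -28541.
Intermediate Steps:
H(c) = -8 - 2*c (H(c) = -2*(4 + c) = -8 - 2*c)
G(s, j) = 1 (G(s, j) = (-3 + 4)² = 1² = 1)
E = -83342/73165 (E = -⅘ + (-13379 + 8417)/((-8 - 2*69) + 14779) = -⅘ - 4962/((-8 - 138) + 14779) = -⅘ - 4962/(-146 + 14779) = -⅘ - 4962/14633 = -83342/73165 ≈ -1.1391)
(-28541 + G(176, 3)) + E = (-28541 + 1) - 83342/73165 = -28540 - 83342/73165 = -2088212442/73165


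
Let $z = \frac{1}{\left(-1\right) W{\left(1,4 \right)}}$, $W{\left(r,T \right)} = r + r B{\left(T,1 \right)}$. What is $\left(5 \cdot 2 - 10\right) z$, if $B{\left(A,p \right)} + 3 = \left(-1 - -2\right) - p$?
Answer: $0$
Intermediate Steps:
$B{\left(A,p \right)} = -2 - p$ ($B{\left(A,p \right)} = -3 - \left(-1 + p\right) = -2 - p$)
$W{\left(r,T \right)} = - 2 r$ ($W{\left(r,T \right)} = r + r \left(-2 - 1\right) = r + r \left(-3\right) = r - 3 r = - 2 r$)
$z = \frac{1}{2}$ ($z = \frac{1}{\left(-1\right) \left(\left(-2\right) 1\right)} = \frac{1}{\left(-1\right) \left(-2\right)} = \frac{1}{2} \approx 0.5$)
$\left(5 \cdot 2 - 10\right) z = \left(5 \cdot 2 - 10\right) \frac{1}{2} = \left(10 - 10\right) \frac{1}{2} = 0 \cdot \frac{1}{2} = 0$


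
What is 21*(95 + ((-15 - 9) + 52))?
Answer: 2583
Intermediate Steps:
21*(95 + ((-15 - 9) + 52)) = 21*(95 + (-24 + 52)) = 21*(95 + 28) = 21*123 = 2583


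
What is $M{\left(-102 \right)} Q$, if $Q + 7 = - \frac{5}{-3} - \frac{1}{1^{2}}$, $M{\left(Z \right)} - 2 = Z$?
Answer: $\frac{1900}{3} \approx 633.33$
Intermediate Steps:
$M{\left(Z \right)} = 2 + Z$
$Q = - \frac{19}{3}$ ($Q = -7 - \left(- \frac{5}{3} + \frac{1}{1^{2}}\right) = -7 - - \frac{2}{3} = -7 + \left(\frac{5}{3} - 1\right) = -7 + \frac{2}{3} = - \frac{19}{3} \approx -6.3333$)
$M{\left(-102 \right)} Q = \left(2 - 102\right) \left(- \frac{19}{3}\right) = \left(-100\right) \left(- \frac{19}{3}\right) = \frac{1900}{3}$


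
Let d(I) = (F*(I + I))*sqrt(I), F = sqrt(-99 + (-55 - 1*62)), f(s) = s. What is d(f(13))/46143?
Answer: 52*I*sqrt(78)/15381 ≈ 0.029858*I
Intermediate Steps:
F = 6*I*sqrt(6) (F = sqrt(-99 + (-55 - 62)) = sqrt(-99 - 117) = sqrt(-216) = 6*I*sqrt(6) ≈ 14.697*I)
d(I) = 12*I*sqrt(6)*I**(3/2) (d(I) = ((6*I*sqrt(6))*(I + I))*sqrt(I) = ((6*I*sqrt(6))*(2*I))*sqrt(I) = (12*I*I*sqrt(6))*sqrt(I) = 12*I*sqrt(6)*I**(3/2))
d(f(13))/46143 = (12*I*sqrt(6)*13**(3/2))/46143 = (12*I*sqrt(6)*(13*sqrt(13)))*(1/46143) = (156*I*sqrt(78))*(1/46143) = 52*I*sqrt(78)/15381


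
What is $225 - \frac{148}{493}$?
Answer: $\frac{110777}{493} \approx 224.7$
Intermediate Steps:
$225 - \frac{148}{493} = \frac{110777}{493}$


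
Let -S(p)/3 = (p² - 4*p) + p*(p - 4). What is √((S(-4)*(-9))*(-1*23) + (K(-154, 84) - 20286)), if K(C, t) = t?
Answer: I*√59946 ≈ 244.84*I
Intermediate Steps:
S(p) = -3*p² + 12*p - 3*p*(-4 + p) (S(p) = -3*((p² - 4*p) + p*(p - 4)) = -3*((p² - 4*p) + p*(-4 + p)) = -3*(p² - 4*p + p*(-4 + p)) = -3*p² + 12*p - 3*p*(-4 + p))
√((S(-4)*(-9))*(-1*23) + (K(-154, 84) - 20286)) = √(((6*(-4)*(4 - 1*(-4)))*(-9))*(-1*23) + (84 - 20286)) = √(((6*(-4)*(4 + 4))*(-9))*(-23) - 20202) = √(((6*(-4)*8)*(-9))*(-23) - 20202) = √(-192*(-9)*(-23) - 20202) = √(1728*(-23) - 20202) = √(-39744 - 20202) = √(-59946) = I*√59946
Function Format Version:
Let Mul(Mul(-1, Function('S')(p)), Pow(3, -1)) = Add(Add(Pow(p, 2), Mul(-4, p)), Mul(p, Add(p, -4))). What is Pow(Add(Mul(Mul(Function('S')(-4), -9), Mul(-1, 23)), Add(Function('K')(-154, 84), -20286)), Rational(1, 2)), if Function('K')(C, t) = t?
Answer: Mul(I, Pow(59946, Rational(1, 2))) ≈ Mul(244.84, I)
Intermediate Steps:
Function('S')(p) = Add(Mul(-3, Pow(p, 2)), Mul(12, p), Mul(-3, p, Add(-4, p))) (Function('S')(p) = Mul(-3, Add(Add(Pow(p, 2), Mul(-4, p)), Mul(p, Add(p, -4)))) = Mul(-3, Add(Add(Pow(p, 2), Mul(-4, p)), Mul(p, Add(-4, p)))) = Mul(-3, Add(Pow(p, 2), Mul(-4, p), Mul(p, Add(-4, p)))) = Add(Mul(-3, Pow(p, 2)), Mul(12, p), Mul(-3, p, Add(-4, p))))
Pow(Add(Mul(Mul(Function('S')(-4), -9), Mul(-1, 23)), Add(Function('K')(-154, 84), -20286)), Rational(1, 2)) = Pow(Add(Mul(Mul(Mul(6, -4, Add(4, Mul(-1, -4))), -9), Mul(-1, 23)), Add(84, -20286)), Rational(1, 2)) = Pow(Add(Mul(Mul(Mul(6, -4, Add(4, 4)), -9), -23), -20202), Rational(1, 2)) = Pow(Add(Mul(Mul(Mul(6, -4, 8), -9), -23), -20202), Rational(1, 2)) = Pow(Add(Mul(Mul(-192, -9), -23), -20202), Rational(1, 2)) = Pow(Add(Mul(1728, -23), -20202), Rational(1, 2)) = Pow(Add(-39744, -20202), Rational(1, 2)) = Pow(-59946, Rational(1, 2)) = Mul(I, Pow(59946, Rational(1, 2)))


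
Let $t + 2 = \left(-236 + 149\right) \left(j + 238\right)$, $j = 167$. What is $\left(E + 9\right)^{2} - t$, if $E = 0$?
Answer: $35318$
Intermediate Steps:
$t = -35237$ ($t = -2 + \left(-236 + 149\right) \left(167 + 238\right) = -2 - 35235 = -35237$)
$\left(E + 9\right)^{2} - t = \left(0 + 9\right)^{2} - -35237 = 9^{2} + 35237 = 81 + 35237 = 35318$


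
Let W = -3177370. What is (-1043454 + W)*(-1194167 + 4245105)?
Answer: -12877472332912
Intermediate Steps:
(-1043454 + W)*(-1194167 + 4245105) = (-1043454 - 3177370)*(-1194167 + 4245105) = -4220824*3050938 = -12877472332912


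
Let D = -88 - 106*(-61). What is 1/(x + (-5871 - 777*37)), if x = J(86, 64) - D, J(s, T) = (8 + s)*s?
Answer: -1/32914 ≈ -3.0382e-5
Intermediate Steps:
D = 6378 (D = -88 + 6466 = 6378)
J(s, T) = s*(8 + s)
x = 1706 (x = 86*(8 + 86) - 1*6378 = 86*94 - 6378 = 8084 - 6378 = 1706)
1/(x + (-5871 - 777*37)) = 1/(1706 + (-5871 - 777*37)) = 1/(1706 + (-5871 - 28749)) = 1/(1706 - 34620) = 1/(-32914) = -1/32914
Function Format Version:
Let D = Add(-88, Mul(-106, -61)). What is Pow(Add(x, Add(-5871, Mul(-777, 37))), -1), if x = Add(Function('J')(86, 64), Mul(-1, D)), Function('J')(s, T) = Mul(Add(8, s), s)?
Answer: Rational(-1, 32914) ≈ -3.0382e-5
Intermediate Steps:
D = 6378 (D = Add(-88, 6466) = 6378)
Function('J')(s, T) = Mul(s, Add(8, s))
x = 1706 (x = Add(Mul(86, Add(8, 86)), Mul(-1, 6378)) = Add(Mul(86, 94), -6378) = Add(8084, -6378) = 1706)
Pow(Add(x, Add(-5871, Mul(-777, 37))), -1) = Pow(Add(1706, Add(-5871, Mul(-777, 37))), -1) = Pow(Add(1706, Add(-5871, -28749)), -1) = Pow(Add(1706, -34620), -1) = Pow(-32914, -1) = Rational(-1, 32914)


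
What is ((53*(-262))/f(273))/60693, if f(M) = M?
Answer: -13886/16569189 ≈ -0.00083806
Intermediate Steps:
((53*(-262))/f(273))/60693 = ((53*(-262))/273)/60693 = -13886*1/273*(1/60693) = -13886/273*1/60693 = -13886/16569189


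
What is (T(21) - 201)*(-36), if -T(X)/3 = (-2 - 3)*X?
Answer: -4104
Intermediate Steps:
T(X) = 15*X (T(X) = -3*(-2 - 3)*X = -(-15)*X = 15*X)
(T(21) - 201)*(-36) = (15*21 - 201)*(-36) = (315 - 201)*(-36) = 114*(-36) = -4104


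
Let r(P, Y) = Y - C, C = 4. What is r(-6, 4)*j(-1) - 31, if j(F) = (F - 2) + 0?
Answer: -31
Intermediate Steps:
r(P, Y) = -4 + Y (r(P, Y) = Y - 1*4 = Y - 4 = -4 + Y)
j(F) = -2 + F (j(F) = (-2 + F) + 0 = -2 + F)
r(-6, 4)*j(-1) - 31 = (-4 + 4)*(-2 - 1) - 31 = 0*(-3) - 31 = 0 - 31 = -31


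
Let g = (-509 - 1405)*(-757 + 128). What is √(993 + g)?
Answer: √1204899 ≈ 1097.7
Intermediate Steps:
g = 1203906 (g = -1914*(-629) = 1203906)
√(993 + g) = √(993 + 1203906) = √1204899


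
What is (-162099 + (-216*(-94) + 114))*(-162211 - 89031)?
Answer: 35596217802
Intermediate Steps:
(-162099 + (-216*(-94) + 114))*(-162211 - 89031) = (-162099 + (20304 + 114))*(-251242) = (-162099 + 20418)*(-251242) = -141681*(-251242) = 35596217802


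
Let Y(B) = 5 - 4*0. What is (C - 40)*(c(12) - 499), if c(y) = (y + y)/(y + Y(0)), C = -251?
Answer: 2461569/17 ≈ 1.4480e+5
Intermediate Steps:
Y(B) = 5 (Y(B) = 5 + 0 = 5)
c(y) = 2*y/(5 + y) (c(y) = (y + y)/(y + 5) = (2*y)/(5 + y) = 2*y/(5 + y))
(C - 40)*(c(12) - 499) = (-251 - 40)*(2*12/(5 + 12) - 499) = -291*(2*12/17 - 499) = -291*(2*12*(1/17) - 499) = -291*(24/17 - 499) = -291*(-8459/17) = 2461569/17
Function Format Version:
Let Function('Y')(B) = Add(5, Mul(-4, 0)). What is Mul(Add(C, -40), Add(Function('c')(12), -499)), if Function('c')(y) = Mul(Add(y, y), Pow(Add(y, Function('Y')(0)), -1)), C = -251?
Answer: Rational(2461569, 17) ≈ 1.4480e+5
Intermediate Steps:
Function('Y')(B) = 5 (Function('Y')(B) = Add(5, 0) = 5)
Function('c')(y) = Mul(2, y, Pow(Add(5, y), -1)) (Function('c')(y) = Mul(Add(y, y), Pow(Add(y, 5), -1)) = Mul(Mul(2, y), Pow(Add(5, y), -1)) = Mul(2, y, Pow(Add(5, y), -1)))
Mul(Add(C, -40), Add(Function('c')(12), -499)) = Mul(Add(-251, -40), Add(Mul(2, 12, Pow(Add(5, 12), -1)), -499)) = Mul(-291, Add(Mul(2, 12, Pow(17, -1)), -499)) = Mul(-291, Add(Mul(2, 12, Rational(1, 17)), -499)) = Mul(-291, Add(Rational(24, 17), -499)) = Mul(-291, Rational(-8459, 17)) = Rational(2461569, 17)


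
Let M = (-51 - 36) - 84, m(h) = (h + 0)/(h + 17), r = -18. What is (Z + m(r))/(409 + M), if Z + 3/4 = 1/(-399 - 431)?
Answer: 28633/395080 ≈ 0.072474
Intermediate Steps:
Z = -1247/1660 (Z = -3/4 + 1/(-399 - 431) = -3/4 + 1/(-830) = -3/4 - 1/830 = -1247/1660 ≈ -0.75120)
m(h) = h/(17 + h)
M = -171 (M = -87 - 84 = -171)
(Z + m(r))/(409 + M) = (-1247/1660 - 18/(17 - 18))/(409 - 171) = (-1247/1660 - 18/(-1))/238 = (-1247/1660 - 18*(-1))*(1/238) = (-1247/1660 + 18)*(1/238) = (28633/1660)*(1/238) = 28633/395080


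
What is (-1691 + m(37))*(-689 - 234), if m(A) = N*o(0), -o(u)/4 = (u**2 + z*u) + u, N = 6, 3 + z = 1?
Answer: 1560793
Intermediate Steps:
z = -2 (z = -3 + 1 = -2)
o(u) = -4*u**2 + 4*u (o(u) = -4*((u**2 - 2*u) + u) = -4*(u**2 - u) = -4*u**2 + 4*u)
m(A) = 0 (m(A) = 6*(4*0*(1 - 1*0)) = 6*(4*0*(1 + 0)) = 6*(4*0*1) = 6*0 = 0)
(-1691 + m(37))*(-689 - 234) = (-1691 + 0)*(-689 - 234) = -1691*(-923) = 1560793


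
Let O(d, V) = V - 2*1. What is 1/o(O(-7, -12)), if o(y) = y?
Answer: -1/14 ≈ -0.071429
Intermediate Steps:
O(d, V) = -2 + V (O(d, V) = V - 2 = -2 + V)
1/o(O(-7, -12)) = 1/(-2 - 12) = 1/(-14) = -1/14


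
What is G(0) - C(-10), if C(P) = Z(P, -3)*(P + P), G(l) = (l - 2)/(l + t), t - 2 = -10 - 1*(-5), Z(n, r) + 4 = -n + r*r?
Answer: 902/3 ≈ 300.67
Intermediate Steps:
Z(n, r) = -4 + r**2 - n (Z(n, r) = -4 + (-n + r*r) = -4 + (-n + r**2) = -4 + (r**2 - n) = -4 + r**2 - n)
t = -3 (t = 2 + (-10 - 1*(-5)) = 2 + (-10 + 5) = 2 - 5 = -3)
G(l) = (-2 + l)/(-3 + l) (G(l) = (l - 2)/(l - 3) = (-2 + l)/(-3 + l))
C(P) = 2*P*(5 - P) (C(P) = (-4 + (-3)**2 - P)*(P + P) = (-4 + 9 - P)*(2*P) = (5 - P)*(2*P) = 2*P*(5 - P))
G(0) - C(-10) = (-2 + 0)/(-3 + 0) - 2*(-10)*(5 - 1*(-10)) = -2/(-3) - 2*(-10)*(5 + 10) = -1/3*(-2) - 2*(-10)*15 = 2/3 - 1*(-300) = 2/3 + 300 = 902/3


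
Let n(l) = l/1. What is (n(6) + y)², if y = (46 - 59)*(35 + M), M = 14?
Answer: 398161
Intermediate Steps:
n(l) = l (n(l) = l*1 = l)
y = -637 (y = (46 - 59)*(35 + 14) = -13*49 = -637)
(n(6) + y)² = (6 - 637)² = (-631)² = 398161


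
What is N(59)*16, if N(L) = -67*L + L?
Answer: -62304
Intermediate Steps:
N(L) = -66*L
N(59)*16 = -66*59*16 = -3894*16 = -62304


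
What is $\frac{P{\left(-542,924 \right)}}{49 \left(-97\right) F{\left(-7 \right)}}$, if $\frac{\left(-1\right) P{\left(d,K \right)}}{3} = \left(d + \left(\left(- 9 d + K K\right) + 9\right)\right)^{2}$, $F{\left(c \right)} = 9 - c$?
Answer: $\frac{2209114951923}{76048} \approx 2.9049 \cdot 10^{7}$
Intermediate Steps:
$P{\left(d,K \right)} = - 3 \left(9 + K^{2} - 8 d\right)^{2}$ ($P{\left(d,K \right)} = - 3 \left(d + \left(\left(- 9 d + K K\right) + 9\right)\right)^{2} = - 3 \left(d + \left(\left(- 9 d + K^{2}\right) + 9\right)\right)^{2} = - 3 \left(d + \left(\left(K^{2} - 9 d\right) + 9\right)\right)^{2} = - 3 \left(d + \left(9 + K^{2} - 9 d\right)\right)^{2} = - 3 \left(9 + K^{2} - 8 d\right)^{2}$)
$\frac{P{\left(-542,924 \right)}}{49 \left(-97\right) F{\left(-7 \right)}} = \frac{\left(-3\right) \left(9 + 924^{2} - -4336\right)^{2}}{49 \left(-97\right) \left(9 - -7\right)} = \frac{\left(-3\right) \left(9 + 853776 + 4336\right)^{2}}{\left(-4753\right) \left(9 + 7\right)} = \frac{\left(-3\right) 858121^{2}}{\left(-4753\right) 16} = \frac{\left(-3\right) 736371650641}{-76048} = \left(-2209114951923\right) \left(- \frac{1}{76048}\right) = \frac{2209114951923}{76048}$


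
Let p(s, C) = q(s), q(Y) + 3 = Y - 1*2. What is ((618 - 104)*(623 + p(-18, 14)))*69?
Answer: 21279600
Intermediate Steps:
q(Y) = -5 + Y (q(Y) = -3 + (Y - 1*2) = -3 + (Y - 2) = -3 + (-2 + Y) = -5 + Y)
p(s, C) = -5 + s
((618 - 104)*(623 + p(-18, 14)))*69 = ((618 - 104)*(623 + (-5 - 18)))*69 = (514*(623 - 23))*69 = (514*600)*69 = 308400*69 = 21279600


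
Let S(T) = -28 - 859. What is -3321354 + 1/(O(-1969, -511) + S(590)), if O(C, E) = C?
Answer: -9485787025/2856 ≈ -3.3214e+6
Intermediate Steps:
S(T) = -887
-3321354 + 1/(O(-1969, -511) + S(590)) = -3321354 + 1/(-1969 - 887) = -3321354 + 1/(-2856) = -3321354 - 1/2856 = -9485787025/2856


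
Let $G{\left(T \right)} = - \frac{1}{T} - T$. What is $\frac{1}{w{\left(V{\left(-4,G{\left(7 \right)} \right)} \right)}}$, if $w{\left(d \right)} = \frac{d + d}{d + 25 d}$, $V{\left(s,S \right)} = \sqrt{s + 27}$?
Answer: $13$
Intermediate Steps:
$G{\left(T \right)} = - T - \frac{1}{T}$
$V{\left(s,S \right)} = \sqrt{27 + s}$
$w{\left(d \right)} = \frac{1}{13}$ ($w{\left(d \right)} = \frac{2 d}{26 d} = 2 d \frac{1}{26 d} = \frac{1}{13}$)
$\frac{1}{w{\left(V{\left(-4,G{\left(7 \right)} \right)} \right)}} = \frac{1}{\frac{1}{13}} = 13$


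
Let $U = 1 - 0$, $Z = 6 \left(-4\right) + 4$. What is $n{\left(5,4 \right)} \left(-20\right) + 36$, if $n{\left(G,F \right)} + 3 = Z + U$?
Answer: $476$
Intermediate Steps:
$Z = -20$ ($Z = -24 + 4 = -20$)
$U = 1$ ($U = 1 + 0 = 1$)
$n{\left(G,F \right)} = -22$ ($n{\left(G,F \right)} = -3 + \left(-20 + 1\right) = -3 - 19 = -22$)
$n{\left(5,4 \right)} \left(-20\right) + 36 = \left(-22\right) \left(-20\right) + 36 = 440 + 36 = 476$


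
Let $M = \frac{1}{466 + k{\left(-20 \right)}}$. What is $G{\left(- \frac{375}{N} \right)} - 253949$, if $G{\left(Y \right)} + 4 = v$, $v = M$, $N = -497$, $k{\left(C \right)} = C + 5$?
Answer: $- \frac{114532802}{451} \approx -2.5395 \cdot 10^{5}$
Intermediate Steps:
$k{\left(C \right)} = 5 + C$
$M = \frac{1}{451}$ ($M = \frac{1}{466 + \left(5 - 20\right)} = \frac{1}{466 - 15} = \frac{1}{451} \approx 0.0022173$)
$v = \frac{1}{451} \approx 0.0022173$
$G{\left(Y \right)} = - \frac{1803}{451}$ ($G{\left(Y \right)} = -4 + \frac{1}{451} = - \frac{1803}{451}$)
$G{\left(- \frac{375}{N} \right)} - 253949 = - \frac{1803}{451} - 253949 = - \frac{114532802}{451}$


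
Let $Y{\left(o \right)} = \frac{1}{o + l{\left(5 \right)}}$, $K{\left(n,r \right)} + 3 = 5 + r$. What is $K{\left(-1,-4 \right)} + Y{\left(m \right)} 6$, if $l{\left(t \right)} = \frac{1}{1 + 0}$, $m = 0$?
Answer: $4$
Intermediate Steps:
$l{\left(t \right)} = 1$ ($l{\left(t \right)} = 1^{-1} = 1$)
$K{\left(n,r \right)} = 2 + r$ ($K{\left(n,r \right)} = -3 + \left(5 + r\right) = 2 + r$)
$Y{\left(o \right)} = \frac{1}{1 + o}$ ($Y{\left(o \right)} = \frac{1}{o + 1} = \frac{1}{1 + o}$)
$K{\left(-1,-4 \right)} + Y{\left(m \right)} 6 = \left(2 - 4\right) + \frac{1}{1 + 0} \cdot 6 = -2 + 1^{-1} \cdot 6 = -2 + 1 \cdot 6 = -2 + 6 = 4$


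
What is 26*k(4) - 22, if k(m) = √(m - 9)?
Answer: -22 + 26*I*√5 ≈ -22.0 + 58.138*I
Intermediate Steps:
k(m) = √(-9 + m)
26*k(4) - 22 = 26*√(-9 + 4) - 22 = 26*√(-5) - 22 = 26*(I*√5) - 22 = 26*I*√5 - 22 = -22 + 26*I*√5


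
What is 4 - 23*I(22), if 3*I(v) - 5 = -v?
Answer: 403/3 ≈ 134.33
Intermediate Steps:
I(v) = 5/3 - v/3 (I(v) = 5/3 + (-v)/3 = 5/3 - v/3)
4 - 23*I(22) = 4 - 23*(5/3 - 1/3*22) = 4 - 23*(5/3 - 22/3) = 4 - 23*(-17/3) = 4 + 391/3 = 403/3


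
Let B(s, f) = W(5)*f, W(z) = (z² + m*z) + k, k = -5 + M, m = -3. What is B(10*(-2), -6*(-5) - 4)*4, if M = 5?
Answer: 1040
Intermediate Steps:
k = 0 (k = -5 + 5 = 0)
W(z) = z² - 3*z (W(z) = (z² - 3*z) + 0 = z² - 3*z)
B(s, f) = 10*f (B(s, f) = (5*(-3 + 5))*f = (5*2)*f = 10*f)
B(10*(-2), -6*(-5) - 4)*4 = (10*(-6*(-5) - 4))*4 = (10*(30 - 4))*4 = (10*26)*4 = 260*4 = 1040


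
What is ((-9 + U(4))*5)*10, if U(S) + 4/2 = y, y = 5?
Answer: -300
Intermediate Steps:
U(S) = 3 (U(S) = -2 + 5 = 3)
((-9 + U(4))*5)*10 = ((-9 + 3)*5)*10 = -6*5*10 = -30*10 = -300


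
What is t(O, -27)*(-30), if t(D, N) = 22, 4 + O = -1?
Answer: -660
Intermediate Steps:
O = -5 (O = -4 - 1 = -5)
t(O, -27)*(-30) = 22*(-30) = -660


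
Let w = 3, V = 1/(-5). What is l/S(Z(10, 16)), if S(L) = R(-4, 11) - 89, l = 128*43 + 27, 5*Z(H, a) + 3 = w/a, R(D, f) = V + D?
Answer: -27655/466 ≈ -59.346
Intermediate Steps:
V = -⅕ ≈ -0.20000
R(D, f) = -⅕ + D
Z(H, a) = -⅗ + 3/(5*a) (Z(H, a) = -⅗ + (3/a)/5 = -⅗ + 3/(5*a))
l = 5531 (l = 5504 + 27 = 5531)
S(L) = -466/5 (S(L) = (-⅕ - 4) - 89 = -21/5 - 89 = -466/5)
l/S(Z(10, 16)) = 5531/(-466/5) = 5531*(-5/466) = -27655/466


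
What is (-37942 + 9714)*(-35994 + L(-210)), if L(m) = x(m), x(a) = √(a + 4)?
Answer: 1016038632 - 28228*I*√206 ≈ 1.016e+9 - 4.0515e+5*I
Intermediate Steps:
x(a) = √(4 + a)
L(m) = √(4 + m)
(-37942 + 9714)*(-35994 + L(-210)) = (-37942 + 9714)*(-35994 + √(4 - 210)) = -28228*(-35994 + √(-206)) = -28228*(-35994 + I*√206) = 1016038632 - 28228*I*√206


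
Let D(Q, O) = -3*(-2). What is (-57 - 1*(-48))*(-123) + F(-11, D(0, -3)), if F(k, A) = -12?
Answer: 1095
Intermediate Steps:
D(Q, O) = 6
(-57 - 1*(-48))*(-123) + F(-11, D(0, -3)) = (-57 - 1*(-48))*(-123) - 12 = (-57 + 48)*(-123) - 12 = -9*(-123) - 12 = 1107 - 12 = 1095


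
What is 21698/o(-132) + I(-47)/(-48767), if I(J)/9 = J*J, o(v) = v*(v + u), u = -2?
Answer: 353245619/431295348 ≈ 0.81903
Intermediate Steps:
o(v) = v*(-2 + v) (o(v) = v*(v - 2) = v*(-2 + v))
I(J) = 9*J² (I(J) = 9*(J*J) = 9*J²)
21698/o(-132) + I(-47)/(-48767) = 21698/((-132*(-2 - 132))) + (9*(-47)²)/(-48767) = 21698/((-132*(-134))) + (9*2209)*(-1/48767) = 21698/17688 + 19881*(-1/48767) = 21698*(1/17688) - 19881/48767 = 10849/8844 - 19881/48767 = 353245619/431295348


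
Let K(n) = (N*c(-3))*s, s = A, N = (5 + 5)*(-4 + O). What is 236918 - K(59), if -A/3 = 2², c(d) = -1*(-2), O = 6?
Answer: 237398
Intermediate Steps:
c(d) = 2
A = -12 (A = -3*2² = -3*4 = -12)
N = 20 (N = (5 + 5)*(-4 + 6) = 10*2 = 20)
s = -12
K(n) = -480 (K(n) = (20*2)*(-12) = 40*(-12) = -480)
236918 - K(59) = 236918 - 1*(-480) = 236918 + 480 = 237398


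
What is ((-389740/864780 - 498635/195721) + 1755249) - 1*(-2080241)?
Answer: 38595581345098/10062759 ≈ 3.8355e+6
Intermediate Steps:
((-389740/864780 - 498635/195721) + 1755249) - 1*(-2080241) = ((-389740*1/864780 - 498635*1/195721) + 1755249) + 2080241 = ((-19487/43239 - 498635/195721) + 1755249) + 2080241 = (-30171812/10062759 + 1755249) + 2080241 = 17662617500179/10062759 + 2080241 = 38595581345098/10062759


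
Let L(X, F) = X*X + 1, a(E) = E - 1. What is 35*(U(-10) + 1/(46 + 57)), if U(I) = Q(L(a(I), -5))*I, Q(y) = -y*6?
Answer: 26388635/103 ≈ 2.5620e+5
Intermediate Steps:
a(E) = -1 + E
L(X, F) = 1 + X² (L(X, F) = X² + 1 = 1 + X²)
Q(y) = -6*y
U(I) = I*(-6 - 6*(-1 + I)²) (U(I) = (-6*(1 + (-1 + I)²))*I = (-6 - 6*(-1 + I)²)*I = I*(-6 - 6*(-1 + I)²))
35*(U(-10) + 1/(46 + 57)) = 35*(6*(-10)*(-1 - (-1 - 10)²) + 1/(46 + 57)) = 35*(6*(-10)*(-1 - 1*(-11)²) + 1/103) = 35*(6*(-10)*(-1 - 1*121) + 1/103) = 35*(6*(-10)*(-1 - 121) + 1/103) = 35*(6*(-10)*(-122) + 1/103) = 35*(7320 + 1/103) = 35*(753961/103) = 26388635/103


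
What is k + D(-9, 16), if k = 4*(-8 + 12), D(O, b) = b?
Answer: 32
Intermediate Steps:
k = 16 (k = 4*4 = 16)
k + D(-9, 16) = 16 + 16 = 32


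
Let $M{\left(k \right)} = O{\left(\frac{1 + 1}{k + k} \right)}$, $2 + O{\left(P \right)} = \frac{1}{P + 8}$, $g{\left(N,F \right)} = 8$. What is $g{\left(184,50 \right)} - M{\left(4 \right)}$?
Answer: $\frac{326}{33} \approx 9.8788$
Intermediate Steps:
$O{\left(P \right)} = -2 + \frac{1}{8 + P}$ ($O{\left(P \right)} = -2 + \frac{1}{P + 8} = -2 + \frac{1}{8 + P}$)
$M{\left(k \right)} = \frac{-15 - \frac{2}{k}}{8 + \frac{1}{k}}$ ($M{\left(k \right)} = \frac{-15 - 2 \frac{1 + 1}{k + k}}{8 + \frac{1 + 1}{k + k}} = \frac{-15 - 2 \frac{2}{2 k}}{8 + \frac{2}{2 k}} = \frac{-15 - 2 \cdot 2 \frac{1}{2 k}}{8 + 2 \frac{1}{2 k}} = \frac{-15 - \frac{2}{k}}{8 + \frac{1}{k}}$)
$g{\left(184,50 \right)} - M{\left(4 \right)} = 8 - \frac{-2 - 60}{1 + 8 \cdot 4} = 8 - \frac{-2 - 60}{1 + 32} = 8 - \frac{1}{33} \left(-62\right) = 8 - - \frac{62}{33} = 8 + \frac{62}{33} = \frac{326}{33}$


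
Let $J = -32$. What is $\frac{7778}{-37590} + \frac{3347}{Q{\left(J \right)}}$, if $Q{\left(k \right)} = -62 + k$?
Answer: $- \frac{63272431}{1766730} \approx -35.813$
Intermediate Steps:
$\frac{7778}{-37590} + \frac{3347}{Q{\left(J \right)}} = \frac{7778}{-37590} + \frac{3347}{-62 - 32} = 7778 \left(- \frac{1}{37590}\right) + \frac{3347}{-94} = - \frac{3889}{18795} + 3347 \left(- \frac{1}{94}\right) = - \frac{3889}{18795} - \frac{3347}{94} = - \frac{63272431}{1766730}$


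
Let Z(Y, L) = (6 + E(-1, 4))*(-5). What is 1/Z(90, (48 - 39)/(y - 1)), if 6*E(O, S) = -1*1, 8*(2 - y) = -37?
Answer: -6/175 ≈ -0.034286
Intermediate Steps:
y = 53/8 (y = 2 - ⅛*(-37) = 2 + 37/8 = 53/8 ≈ 6.6250)
E(O, S) = -⅙ (E(O, S) = (-1*1)/6 = (⅙)*(-1) = -⅙)
Z(Y, L) = -175/6 (Z(Y, L) = (6 - ⅙)*(-5) = (35/6)*(-5) = -175/6)
1/Z(90, (48 - 39)/(y - 1)) = 1/(-175/6) = -6/175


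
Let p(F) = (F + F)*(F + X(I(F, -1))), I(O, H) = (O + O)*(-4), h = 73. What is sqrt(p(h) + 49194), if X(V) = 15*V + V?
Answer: 2*I*sqrt(326093) ≈ 1142.1*I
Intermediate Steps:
I(O, H) = -8*O (I(O, H) = (2*O)*(-4) = -8*O)
X(V) = 16*V
p(F) = -254*F**2 (p(F) = (F + F)*(F + 16*(-8*F)) = (2*F)*(F - 128*F) = (2*F)*(-127*F) = -254*F**2)
sqrt(p(h) + 49194) = sqrt(-254*73**2 + 49194) = sqrt(-254*5329 + 49194) = sqrt(-1353566 + 49194) = sqrt(-1304372) = 2*I*sqrt(326093)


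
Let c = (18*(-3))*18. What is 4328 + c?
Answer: 3356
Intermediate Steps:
c = -972 (c = -54*18 = -972)
4328 + c = 4328 - 972 = 3356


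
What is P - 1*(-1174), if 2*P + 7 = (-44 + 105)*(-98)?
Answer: -3637/2 ≈ -1818.5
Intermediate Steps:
P = -5985/2 (P = -7/2 + ((-44 + 105)*(-98))/2 = -7/2 + (61*(-98))/2 = -7/2 + (½)*(-5978) = -7/2 - 2989 = -5985/2 ≈ -2992.5)
P - 1*(-1174) = -5985/2 - 1*(-1174) = -5985/2 + 1174 = -3637/2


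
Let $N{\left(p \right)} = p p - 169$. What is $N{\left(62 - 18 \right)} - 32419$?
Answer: $-30652$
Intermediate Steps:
$N{\left(p \right)} = -169 + p^{2}$ ($N{\left(p \right)} = p^{2} - 169 = -169 + p^{2}$)
$N{\left(62 - 18 \right)} - 32419 = \left(-169 + \left(62 - 18\right)^{2}\right) - 32419 = \left(-169 + 44^{2}\right) - 32419 = \left(-169 + 1936\right) - 32419 = 1767 - 32419 = -30652$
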